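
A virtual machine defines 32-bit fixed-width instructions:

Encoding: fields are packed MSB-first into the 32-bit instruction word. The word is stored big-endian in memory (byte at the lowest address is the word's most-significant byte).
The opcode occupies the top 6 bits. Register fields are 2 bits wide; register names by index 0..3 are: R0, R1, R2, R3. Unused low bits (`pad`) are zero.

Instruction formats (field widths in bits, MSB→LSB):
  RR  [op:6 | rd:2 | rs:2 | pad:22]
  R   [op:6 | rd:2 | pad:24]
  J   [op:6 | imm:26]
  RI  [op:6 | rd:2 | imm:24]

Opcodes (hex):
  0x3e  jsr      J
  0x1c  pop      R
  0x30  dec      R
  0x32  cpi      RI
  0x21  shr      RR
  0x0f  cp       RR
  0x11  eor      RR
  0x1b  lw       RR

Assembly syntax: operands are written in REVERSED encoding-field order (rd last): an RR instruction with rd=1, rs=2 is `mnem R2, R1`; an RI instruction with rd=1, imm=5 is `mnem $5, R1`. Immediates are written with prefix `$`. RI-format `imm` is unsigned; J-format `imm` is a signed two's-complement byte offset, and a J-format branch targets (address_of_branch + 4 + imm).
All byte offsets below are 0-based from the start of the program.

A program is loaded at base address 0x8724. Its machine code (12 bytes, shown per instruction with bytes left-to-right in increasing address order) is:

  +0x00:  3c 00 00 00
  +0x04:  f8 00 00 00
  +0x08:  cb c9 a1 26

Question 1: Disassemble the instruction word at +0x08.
[08] cb c9 a1 26 → 0xcbc9a126
  op=0xcbc9a126>>26=0x32 ⇒ cpi (RI)
  rd@[25:24]=0x3 ⇒ R3
  imm@[23:0]=0xc9a126 ⇒ $13213990

cpi $13213990, R3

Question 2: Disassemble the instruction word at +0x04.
off 0x04: read f8 00 00 00 as big → 0xf8000000
  top 6b → 0x3e → jsr [J]
  [25:0] imm=0 = $0

jsr $0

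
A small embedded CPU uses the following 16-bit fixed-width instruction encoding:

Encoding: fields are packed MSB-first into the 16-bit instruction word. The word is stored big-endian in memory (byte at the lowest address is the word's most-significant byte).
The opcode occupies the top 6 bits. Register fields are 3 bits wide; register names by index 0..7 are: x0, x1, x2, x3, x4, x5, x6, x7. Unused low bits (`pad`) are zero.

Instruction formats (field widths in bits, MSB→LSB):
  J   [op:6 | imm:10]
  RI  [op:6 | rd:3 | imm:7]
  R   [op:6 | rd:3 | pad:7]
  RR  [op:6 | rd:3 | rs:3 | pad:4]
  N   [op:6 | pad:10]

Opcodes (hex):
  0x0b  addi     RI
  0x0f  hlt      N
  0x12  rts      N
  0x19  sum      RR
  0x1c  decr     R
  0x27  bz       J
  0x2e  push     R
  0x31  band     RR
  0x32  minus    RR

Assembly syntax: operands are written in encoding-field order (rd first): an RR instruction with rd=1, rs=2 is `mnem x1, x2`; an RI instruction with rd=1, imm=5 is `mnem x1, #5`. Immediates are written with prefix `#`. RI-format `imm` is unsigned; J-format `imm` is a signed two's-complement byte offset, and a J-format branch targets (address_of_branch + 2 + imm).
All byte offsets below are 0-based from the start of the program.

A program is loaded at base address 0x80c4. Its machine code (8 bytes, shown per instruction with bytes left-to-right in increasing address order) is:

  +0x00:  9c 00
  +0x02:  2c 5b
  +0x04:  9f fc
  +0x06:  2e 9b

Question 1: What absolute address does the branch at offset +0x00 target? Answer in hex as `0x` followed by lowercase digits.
0x80c6

+0x00: 9c 00 ⇒ word 0x9c00 (big)
  op=0x9c00>>10=0x27 ⇒ bz (J)
  imm@[9:0]=0x0 ⇒ #0
  target = base 0x80c4 + off 0x00 + 2 + imm 0 = 0x80c6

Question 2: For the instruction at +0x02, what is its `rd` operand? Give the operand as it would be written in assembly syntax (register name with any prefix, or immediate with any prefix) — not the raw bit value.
@+02  big-endian(2c 5b) = 0x2c5b
  top 6b → 0xb → addi [RI]
  rd: (w>>7)&0x7=0x0 → x0
  imm: (w>>0)&0x7f=0x5b → #91

x0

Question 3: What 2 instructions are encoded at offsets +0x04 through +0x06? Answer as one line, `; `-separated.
bz #-4; addi x5, #27

[04] 9f fc → 0x9ffc
  opcode bits[15:10]=0x27: bz/J
  imm: (w>>0)&0x3ff=0x3fc (s10→-4) → #-4
[06] 2e 9b → 0x2e9b
  opcode bits[15:10]=0xb: addi/RI
  rd: (w>>7)&0x7=0x5 → x5
  imm: (w>>0)&0x7f=0x1b → #27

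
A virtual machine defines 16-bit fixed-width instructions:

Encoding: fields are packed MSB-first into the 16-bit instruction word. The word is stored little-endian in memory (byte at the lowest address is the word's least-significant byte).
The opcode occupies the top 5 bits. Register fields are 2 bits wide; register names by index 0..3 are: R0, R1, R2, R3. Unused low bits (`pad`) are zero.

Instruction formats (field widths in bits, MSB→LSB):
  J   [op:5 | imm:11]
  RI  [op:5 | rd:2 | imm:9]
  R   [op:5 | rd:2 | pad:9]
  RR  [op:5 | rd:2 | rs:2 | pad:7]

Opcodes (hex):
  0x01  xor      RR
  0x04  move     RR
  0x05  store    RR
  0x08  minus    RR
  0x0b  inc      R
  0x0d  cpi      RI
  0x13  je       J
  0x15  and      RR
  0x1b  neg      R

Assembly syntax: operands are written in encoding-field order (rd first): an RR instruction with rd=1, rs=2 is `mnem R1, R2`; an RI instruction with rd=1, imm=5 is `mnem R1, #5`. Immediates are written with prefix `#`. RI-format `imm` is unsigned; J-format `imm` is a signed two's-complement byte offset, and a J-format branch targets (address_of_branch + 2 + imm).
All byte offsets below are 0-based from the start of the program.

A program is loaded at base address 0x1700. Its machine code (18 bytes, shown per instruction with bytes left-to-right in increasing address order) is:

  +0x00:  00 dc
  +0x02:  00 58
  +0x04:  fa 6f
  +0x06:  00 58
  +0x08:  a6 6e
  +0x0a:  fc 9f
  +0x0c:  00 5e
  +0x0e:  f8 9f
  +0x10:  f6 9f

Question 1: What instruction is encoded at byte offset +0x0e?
je #-8

+0x0e: f8 9f ⇒ word 0x9ff8 (little)
  op=0x9ff8>>11=0x13 ⇒ je (J)
  imm@[10:0]=0x7f8 (s11→-8) ⇒ #-8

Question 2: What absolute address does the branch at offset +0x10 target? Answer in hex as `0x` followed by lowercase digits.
+0x10: f6 9f ⇒ word 0x9ff6 (little)
  opcode bits[15:11]=0x13: je/J
  imm@[10:0]=0x7f6 (s11→-10) ⇒ #-10
  target = base 0x1700 + off 0x10 + 2 + imm -10 = 0x1708

0x1708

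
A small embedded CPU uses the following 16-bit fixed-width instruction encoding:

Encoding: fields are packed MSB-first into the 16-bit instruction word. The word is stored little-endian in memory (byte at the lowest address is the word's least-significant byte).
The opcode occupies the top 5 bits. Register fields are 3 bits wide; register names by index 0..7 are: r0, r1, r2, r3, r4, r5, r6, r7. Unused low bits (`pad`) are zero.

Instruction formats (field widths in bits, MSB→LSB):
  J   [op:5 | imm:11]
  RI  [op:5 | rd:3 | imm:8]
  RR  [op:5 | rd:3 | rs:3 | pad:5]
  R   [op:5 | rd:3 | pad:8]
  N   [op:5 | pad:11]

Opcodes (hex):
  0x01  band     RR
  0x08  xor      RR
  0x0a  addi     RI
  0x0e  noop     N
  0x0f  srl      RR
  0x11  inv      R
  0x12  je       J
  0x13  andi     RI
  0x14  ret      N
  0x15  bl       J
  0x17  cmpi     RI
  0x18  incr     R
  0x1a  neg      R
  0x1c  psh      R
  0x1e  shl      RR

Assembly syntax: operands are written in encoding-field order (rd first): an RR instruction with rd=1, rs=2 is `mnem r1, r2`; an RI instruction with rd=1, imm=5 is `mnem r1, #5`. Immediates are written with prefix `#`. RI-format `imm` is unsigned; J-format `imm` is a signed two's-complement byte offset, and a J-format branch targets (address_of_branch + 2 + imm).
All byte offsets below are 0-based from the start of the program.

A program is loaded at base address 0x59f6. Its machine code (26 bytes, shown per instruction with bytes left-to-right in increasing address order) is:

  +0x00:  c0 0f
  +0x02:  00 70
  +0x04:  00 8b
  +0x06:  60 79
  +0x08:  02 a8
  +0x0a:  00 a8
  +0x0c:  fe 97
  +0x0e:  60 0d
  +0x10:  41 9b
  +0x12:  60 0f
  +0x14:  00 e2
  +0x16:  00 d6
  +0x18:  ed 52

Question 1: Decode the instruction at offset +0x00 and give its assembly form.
band r7, r6

[00] c0 0f → 0x0fc0
  opcode bits[15:11]=0x1: band/RR
  rd@[10:8]=0x7 ⇒ r7
  rs@[7:5]=0x6 ⇒ r6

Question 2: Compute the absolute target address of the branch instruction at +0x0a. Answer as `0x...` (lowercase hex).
off 0x0a: read 00 a8 as little → 0xa800
  op=0xa800>>11=0x15 ⇒ bl (J)
  imm: (w>>0)&0x7ff=0x0 → #0
  target = base 0x59f6 + off 0x0a + 2 + imm 0 = 0x5a02

0x5a02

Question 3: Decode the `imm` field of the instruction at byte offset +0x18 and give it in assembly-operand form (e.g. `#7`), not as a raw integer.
@+18  little-endian(ed 52) = 0x52ed
  opcode bits[15:11]=0xa: addi/RI
  rd: (w>>8)&0x7=0x2 → r2
  imm: (w>>0)&0xff=0xed → #237

#237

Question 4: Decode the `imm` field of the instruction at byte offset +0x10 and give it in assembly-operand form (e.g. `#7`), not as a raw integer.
#65

@+10  little-endian(41 9b) = 0x9b41
  op=0x9b41>>11=0x13 ⇒ andi (RI)
  [10:8] rd=3 = r3
  [7:0] imm=65 = #65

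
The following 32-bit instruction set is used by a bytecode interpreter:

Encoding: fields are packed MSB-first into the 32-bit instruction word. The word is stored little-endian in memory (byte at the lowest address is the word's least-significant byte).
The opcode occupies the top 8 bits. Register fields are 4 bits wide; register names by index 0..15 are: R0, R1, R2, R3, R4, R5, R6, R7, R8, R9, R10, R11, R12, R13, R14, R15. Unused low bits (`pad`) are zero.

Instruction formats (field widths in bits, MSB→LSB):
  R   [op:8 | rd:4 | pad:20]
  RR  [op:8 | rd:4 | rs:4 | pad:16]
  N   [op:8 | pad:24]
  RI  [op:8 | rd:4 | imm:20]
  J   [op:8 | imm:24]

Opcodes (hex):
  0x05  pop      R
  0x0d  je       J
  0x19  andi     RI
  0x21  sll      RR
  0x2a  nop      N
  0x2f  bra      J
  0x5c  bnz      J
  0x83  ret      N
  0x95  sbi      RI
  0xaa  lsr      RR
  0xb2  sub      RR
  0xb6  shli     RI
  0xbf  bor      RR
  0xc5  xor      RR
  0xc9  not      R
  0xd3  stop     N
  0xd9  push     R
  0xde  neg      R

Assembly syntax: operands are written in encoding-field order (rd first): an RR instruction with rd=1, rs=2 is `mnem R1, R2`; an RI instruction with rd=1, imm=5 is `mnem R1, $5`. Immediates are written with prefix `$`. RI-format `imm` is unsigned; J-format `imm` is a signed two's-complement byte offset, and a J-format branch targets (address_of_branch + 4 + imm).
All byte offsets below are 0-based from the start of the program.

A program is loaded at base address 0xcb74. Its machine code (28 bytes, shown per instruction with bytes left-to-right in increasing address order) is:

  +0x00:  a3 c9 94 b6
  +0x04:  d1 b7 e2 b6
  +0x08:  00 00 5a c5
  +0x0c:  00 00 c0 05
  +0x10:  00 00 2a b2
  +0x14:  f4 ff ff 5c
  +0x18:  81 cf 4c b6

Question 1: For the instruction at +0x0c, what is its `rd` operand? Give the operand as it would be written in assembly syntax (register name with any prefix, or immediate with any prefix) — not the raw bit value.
R12

off 0x0c: read 00 00 c0 05 as little → 0x05c00000
  top 8b → 0x5 → pop [R]
  rd@[23:20]=0xc ⇒ R12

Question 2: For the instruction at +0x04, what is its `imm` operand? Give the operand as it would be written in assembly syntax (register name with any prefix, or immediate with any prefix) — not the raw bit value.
$178129

+0x04: d1 b7 e2 b6 ⇒ word 0xb6e2b7d1 (little)
  op=0xb6e2b7d1>>24=0xb6 ⇒ shli (RI)
  rd@[23:20]=0xe ⇒ R14
  imm@[19:0]=0x2b7d1 ⇒ $178129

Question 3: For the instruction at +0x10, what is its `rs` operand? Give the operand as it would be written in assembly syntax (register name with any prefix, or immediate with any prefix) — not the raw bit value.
R10

@+10  little-endian(00 00 2a b2) = 0xb22a0000
  opcode bits[31:24]=0xb2: sub/RR
  [23:20] rd=2 = R2
  [19:16] rs=10 = R10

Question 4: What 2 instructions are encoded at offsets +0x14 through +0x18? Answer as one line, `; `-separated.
[14] f4 ff ff 5c → 0x5cfffff4
  top 8b → 0x5c → bnz [J]
  imm: (w>>0)&0xffffff=0xfffff4 (s24→-12) → $-12
[18] 81 cf 4c b6 → 0xb64ccf81
  top 8b → 0xb6 → shli [RI]
  rd: (w>>20)&0xf=0x4 → R4
  imm: (w>>0)&0xfffff=0xccf81 → $839553

bnz $-12; shli R4, $839553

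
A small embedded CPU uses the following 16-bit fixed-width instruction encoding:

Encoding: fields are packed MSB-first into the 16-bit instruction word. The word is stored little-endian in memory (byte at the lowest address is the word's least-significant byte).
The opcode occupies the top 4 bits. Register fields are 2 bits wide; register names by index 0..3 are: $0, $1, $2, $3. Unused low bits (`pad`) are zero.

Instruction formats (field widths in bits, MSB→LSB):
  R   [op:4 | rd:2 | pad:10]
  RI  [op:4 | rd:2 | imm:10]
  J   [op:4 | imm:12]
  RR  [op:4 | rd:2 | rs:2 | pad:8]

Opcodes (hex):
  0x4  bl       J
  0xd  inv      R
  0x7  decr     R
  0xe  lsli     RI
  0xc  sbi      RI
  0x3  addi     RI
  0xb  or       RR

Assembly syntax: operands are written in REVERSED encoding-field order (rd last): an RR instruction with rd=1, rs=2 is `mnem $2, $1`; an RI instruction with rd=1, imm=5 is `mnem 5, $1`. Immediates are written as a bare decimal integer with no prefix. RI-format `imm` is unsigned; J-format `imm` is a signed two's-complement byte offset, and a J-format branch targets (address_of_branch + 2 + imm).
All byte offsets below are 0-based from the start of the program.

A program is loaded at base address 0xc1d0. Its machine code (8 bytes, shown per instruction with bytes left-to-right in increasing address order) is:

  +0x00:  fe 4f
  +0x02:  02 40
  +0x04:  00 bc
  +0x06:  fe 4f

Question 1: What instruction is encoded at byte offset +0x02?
[02] 02 40 → 0x4002
  opcode bits[15:12]=0x4: bl/J
  [11:0] imm=2 = 2

bl 2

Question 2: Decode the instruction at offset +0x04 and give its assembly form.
or $0, $3

off 0x04: read 00 bc as little → 0xbc00
  op=0xbc00>>12=0xb ⇒ or (RR)
  rd@[11:10]=0x3 ⇒ $3
  rs@[9:8]=0x0 ⇒ $0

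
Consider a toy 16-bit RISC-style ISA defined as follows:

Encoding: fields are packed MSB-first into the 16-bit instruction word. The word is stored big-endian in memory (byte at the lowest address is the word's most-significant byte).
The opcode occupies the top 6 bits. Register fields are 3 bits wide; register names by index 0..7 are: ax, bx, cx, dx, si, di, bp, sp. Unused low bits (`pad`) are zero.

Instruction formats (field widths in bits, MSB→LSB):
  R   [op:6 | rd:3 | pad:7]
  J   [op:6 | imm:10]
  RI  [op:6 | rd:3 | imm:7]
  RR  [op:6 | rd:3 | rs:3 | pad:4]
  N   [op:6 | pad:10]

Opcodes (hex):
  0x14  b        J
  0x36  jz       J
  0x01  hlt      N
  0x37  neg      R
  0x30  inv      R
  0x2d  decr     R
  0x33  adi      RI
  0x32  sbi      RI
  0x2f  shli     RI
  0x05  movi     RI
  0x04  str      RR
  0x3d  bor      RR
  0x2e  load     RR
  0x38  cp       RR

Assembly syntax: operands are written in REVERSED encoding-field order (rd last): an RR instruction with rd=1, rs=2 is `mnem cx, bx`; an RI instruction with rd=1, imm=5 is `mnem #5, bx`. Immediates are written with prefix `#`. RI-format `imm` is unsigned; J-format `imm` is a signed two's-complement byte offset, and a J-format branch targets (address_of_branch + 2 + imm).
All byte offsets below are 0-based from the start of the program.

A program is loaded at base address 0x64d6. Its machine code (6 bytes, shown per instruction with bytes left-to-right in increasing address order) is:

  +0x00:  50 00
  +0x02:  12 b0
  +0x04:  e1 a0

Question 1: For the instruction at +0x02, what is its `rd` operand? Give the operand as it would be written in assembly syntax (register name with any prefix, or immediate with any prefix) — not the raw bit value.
di

off 0x02: read 12 b0 as big → 0x12b0
  op=0x12b0>>10=0x4 ⇒ str (RR)
  rd@[9:7]=0x5 ⇒ di
  rs@[6:4]=0x3 ⇒ dx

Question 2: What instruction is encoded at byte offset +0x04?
+0x04: e1 a0 ⇒ word 0xe1a0 (big)
  top 6b → 0x38 → cp [RR]
  rd@[9:7]=0x3 ⇒ dx
  rs@[6:4]=0x2 ⇒ cx

cp cx, dx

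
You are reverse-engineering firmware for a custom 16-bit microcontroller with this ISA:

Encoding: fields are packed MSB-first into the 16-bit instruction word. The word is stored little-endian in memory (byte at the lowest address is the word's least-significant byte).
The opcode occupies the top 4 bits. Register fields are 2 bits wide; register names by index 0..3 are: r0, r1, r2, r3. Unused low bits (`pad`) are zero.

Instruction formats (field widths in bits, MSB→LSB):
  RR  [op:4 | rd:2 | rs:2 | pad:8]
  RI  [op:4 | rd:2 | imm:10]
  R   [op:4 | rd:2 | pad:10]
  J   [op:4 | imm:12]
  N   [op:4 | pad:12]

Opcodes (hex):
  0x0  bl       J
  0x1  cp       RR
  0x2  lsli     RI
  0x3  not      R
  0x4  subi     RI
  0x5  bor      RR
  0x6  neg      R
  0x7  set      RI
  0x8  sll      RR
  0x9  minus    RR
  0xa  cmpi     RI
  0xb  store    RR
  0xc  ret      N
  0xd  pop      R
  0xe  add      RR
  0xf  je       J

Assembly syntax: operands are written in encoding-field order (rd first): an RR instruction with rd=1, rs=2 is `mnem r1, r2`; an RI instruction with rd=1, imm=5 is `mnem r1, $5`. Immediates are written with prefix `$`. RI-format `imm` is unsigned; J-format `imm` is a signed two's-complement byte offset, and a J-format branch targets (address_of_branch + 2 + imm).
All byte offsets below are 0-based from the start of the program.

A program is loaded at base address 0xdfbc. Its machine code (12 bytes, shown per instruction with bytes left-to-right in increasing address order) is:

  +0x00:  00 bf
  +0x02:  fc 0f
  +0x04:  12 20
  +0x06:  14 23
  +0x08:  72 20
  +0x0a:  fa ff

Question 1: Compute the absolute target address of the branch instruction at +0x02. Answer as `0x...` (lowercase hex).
off 0x02: read fc 0f as little → 0x0ffc
  op=0x0ffc>>12=0x0 ⇒ bl (J)
  imm@[11:0]=0xffc (s12→-4) ⇒ $-4
  target = base 0xdfbc + off 0x02 + 2 + imm -4 = 0xdfbc

0xdfbc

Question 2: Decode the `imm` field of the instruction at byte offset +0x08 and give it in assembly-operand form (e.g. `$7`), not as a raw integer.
off 0x08: read 72 20 as little → 0x2072
  op=0x2072>>12=0x2 ⇒ lsli (RI)
  [11:10] rd=0 = r0
  [9:0] imm=114 = $114

$114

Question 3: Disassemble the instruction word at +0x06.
[06] 14 23 → 0x2314
  op=0x2314>>12=0x2 ⇒ lsli (RI)
  rd: (w>>10)&0x3=0x0 → r0
  imm: (w>>0)&0x3ff=0x314 → $788

lsli r0, $788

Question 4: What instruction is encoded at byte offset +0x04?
lsli r0, $18

@+04  little-endian(12 20) = 0x2012
  opcode bits[15:12]=0x2: lsli/RI
  rd@[11:10]=0x0 ⇒ r0
  imm@[9:0]=0x12 ⇒ $18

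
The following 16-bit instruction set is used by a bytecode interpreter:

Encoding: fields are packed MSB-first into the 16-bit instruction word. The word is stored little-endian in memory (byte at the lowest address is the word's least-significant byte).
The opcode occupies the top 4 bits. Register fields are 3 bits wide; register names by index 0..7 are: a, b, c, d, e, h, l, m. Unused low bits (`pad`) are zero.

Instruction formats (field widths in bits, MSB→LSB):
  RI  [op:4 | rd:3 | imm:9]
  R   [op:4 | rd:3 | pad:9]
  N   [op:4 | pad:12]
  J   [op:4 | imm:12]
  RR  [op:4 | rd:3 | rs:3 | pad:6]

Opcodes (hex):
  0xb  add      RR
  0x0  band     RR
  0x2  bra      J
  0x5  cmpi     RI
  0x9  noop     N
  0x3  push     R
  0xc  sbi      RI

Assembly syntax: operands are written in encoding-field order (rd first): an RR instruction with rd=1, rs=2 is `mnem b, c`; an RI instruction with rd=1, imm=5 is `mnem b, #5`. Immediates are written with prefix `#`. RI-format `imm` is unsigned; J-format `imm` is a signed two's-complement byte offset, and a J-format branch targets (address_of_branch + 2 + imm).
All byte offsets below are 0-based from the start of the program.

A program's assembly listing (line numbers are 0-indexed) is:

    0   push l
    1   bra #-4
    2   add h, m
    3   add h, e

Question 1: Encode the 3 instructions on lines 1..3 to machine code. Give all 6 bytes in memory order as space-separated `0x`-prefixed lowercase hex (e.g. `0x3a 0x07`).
line 1 (bra): pack op=0x2:4|imm=-4:12 = 0x2ffc; little→ fc 2f
line 2 (add): pack op=0xb:4|rd=5:3|rs=7:3|pad=0:6 = 0xbbc0; little→ c0 bb
line 3 (add): pack op=0xb:4|rd=5:3|rs=4:3|pad=0:6 = 0xbb00; little→ 00 bb

0xfc 0x2f 0xc0 0xbb 0x00 0xbb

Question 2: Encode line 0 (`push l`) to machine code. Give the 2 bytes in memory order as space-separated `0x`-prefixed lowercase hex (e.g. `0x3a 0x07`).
0x00 0x3c

L0: push op=0x3:4|rd=6:3|pad=0:9 ⇒ 0x3c00 ⇒ little 00 3c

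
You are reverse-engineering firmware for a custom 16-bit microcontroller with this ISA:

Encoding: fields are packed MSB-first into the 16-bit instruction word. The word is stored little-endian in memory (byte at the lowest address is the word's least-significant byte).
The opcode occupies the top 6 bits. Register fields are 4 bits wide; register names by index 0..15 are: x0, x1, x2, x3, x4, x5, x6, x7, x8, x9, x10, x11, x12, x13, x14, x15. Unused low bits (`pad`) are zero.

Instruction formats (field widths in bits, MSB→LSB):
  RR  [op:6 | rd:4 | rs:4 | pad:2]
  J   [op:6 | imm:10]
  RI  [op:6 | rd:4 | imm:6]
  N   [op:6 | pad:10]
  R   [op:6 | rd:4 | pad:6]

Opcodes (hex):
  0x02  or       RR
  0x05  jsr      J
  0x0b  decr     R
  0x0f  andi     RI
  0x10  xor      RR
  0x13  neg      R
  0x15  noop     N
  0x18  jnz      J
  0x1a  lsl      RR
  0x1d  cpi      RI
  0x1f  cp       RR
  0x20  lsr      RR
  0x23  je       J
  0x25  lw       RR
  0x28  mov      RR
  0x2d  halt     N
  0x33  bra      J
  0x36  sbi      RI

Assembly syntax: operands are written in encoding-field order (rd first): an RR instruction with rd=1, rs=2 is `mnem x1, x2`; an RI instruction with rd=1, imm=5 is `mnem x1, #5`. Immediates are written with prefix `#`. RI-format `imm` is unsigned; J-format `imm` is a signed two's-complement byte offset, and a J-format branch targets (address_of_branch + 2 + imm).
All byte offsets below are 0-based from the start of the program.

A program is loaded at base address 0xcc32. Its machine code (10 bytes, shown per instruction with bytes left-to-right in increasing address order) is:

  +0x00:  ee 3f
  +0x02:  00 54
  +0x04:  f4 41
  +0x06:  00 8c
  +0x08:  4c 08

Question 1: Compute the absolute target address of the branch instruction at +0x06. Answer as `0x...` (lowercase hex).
@+06  little-endian(00 8c) = 0x8c00
  opcode bits[15:10]=0x23: je/J
  imm: (w>>0)&0x3ff=0x0 → #0
  target = base 0xcc32 + off 0x06 + 2 + imm 0 = 0xcc3a

0xcc3a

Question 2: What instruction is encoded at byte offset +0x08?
off 0x08: read 4c 08 as little → 0x084c
  top 6b → 0x2 → or [RR]
  [9:6] rd=1 = x1
  [5:2] rs=3 = x3

or x1, x3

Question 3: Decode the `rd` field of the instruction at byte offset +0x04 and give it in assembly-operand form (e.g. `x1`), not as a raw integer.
x7

+0x04: f4 41 ⇒ word 0x41f4 (little)
  top 6b → 0x10 → xor [RR]
  rd: (w>>6)&0xf=0x7 → x7
  rs: (w>>2)&0xf=0xd → x13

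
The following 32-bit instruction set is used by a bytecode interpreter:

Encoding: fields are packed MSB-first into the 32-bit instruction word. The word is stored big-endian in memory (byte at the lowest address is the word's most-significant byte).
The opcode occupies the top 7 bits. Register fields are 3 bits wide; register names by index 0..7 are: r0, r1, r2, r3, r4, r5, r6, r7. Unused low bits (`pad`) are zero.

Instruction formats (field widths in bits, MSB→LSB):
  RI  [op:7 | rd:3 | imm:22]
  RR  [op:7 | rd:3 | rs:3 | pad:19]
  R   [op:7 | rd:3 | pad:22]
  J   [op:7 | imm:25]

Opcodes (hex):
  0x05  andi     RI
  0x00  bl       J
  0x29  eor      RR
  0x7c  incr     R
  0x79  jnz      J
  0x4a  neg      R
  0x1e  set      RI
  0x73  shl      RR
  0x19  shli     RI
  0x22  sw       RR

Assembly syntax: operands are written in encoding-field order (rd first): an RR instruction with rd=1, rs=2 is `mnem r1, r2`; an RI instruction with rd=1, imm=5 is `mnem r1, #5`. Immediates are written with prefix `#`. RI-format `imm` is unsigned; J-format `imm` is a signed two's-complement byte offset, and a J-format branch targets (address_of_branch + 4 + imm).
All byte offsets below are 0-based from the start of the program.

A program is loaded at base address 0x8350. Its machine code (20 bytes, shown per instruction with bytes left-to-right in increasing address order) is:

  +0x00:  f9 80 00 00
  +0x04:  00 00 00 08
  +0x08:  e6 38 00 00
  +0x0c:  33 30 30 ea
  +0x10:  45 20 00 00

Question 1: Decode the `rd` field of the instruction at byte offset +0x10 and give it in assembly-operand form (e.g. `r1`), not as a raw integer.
@+10  big-endian(45 20 00 00) = 0x45200000
  opcode bits[31:25]=0x22: sw/RR
  [24:22] rd=4 = r4
  [21:19] rs=4 = r4

r4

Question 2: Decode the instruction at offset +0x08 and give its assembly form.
[08] e6 38 00 00 → 0xe6380000
  op=0xe6380000>>25=0x73 ⇒ shl (RR)
  rd: (w>>22)&0x7=0x0 → r0
  rs: (w>>19)&0x7=0x7 → r7

shl r0, r7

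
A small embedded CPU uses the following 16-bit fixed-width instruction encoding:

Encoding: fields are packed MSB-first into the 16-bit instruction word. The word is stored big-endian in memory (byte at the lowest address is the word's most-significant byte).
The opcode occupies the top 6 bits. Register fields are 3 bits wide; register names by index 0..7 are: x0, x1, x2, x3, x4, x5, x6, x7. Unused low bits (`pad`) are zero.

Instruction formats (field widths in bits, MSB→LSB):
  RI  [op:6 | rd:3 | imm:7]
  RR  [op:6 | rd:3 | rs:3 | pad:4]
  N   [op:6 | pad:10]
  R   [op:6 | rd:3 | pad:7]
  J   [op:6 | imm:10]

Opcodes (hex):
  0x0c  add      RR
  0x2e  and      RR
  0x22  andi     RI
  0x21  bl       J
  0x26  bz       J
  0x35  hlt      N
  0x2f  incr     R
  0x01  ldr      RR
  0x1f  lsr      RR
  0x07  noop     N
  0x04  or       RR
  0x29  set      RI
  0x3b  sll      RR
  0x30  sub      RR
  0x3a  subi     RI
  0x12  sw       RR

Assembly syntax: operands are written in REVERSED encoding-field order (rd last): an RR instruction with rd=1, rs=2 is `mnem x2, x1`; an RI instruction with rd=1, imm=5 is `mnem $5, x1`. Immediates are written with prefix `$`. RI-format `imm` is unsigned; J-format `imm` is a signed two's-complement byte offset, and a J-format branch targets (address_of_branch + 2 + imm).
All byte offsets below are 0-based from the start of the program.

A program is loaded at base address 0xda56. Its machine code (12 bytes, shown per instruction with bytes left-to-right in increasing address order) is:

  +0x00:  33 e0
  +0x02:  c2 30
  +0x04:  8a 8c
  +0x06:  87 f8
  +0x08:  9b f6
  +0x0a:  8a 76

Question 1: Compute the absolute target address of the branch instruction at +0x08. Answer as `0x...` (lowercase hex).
0xda56

+0x08: 9b f6 ⇒ word 0x9bf6 (big)
  top 6b → 0x26 → bz [J]
  imm@[9:0]=0x3f6 (s10→-10) ⇒ $-10
  target = base 0xda56 + off 0x08 + 2 + imm -10 = 0xda56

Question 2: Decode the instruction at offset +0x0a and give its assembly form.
+0x0a: 8a 76 ⇒ word 0x8a76 (big)
  op=0x8a76>>10=0x22 ⇒ andi (RI)
  [9:7] rd=4 = x4
  [6:0] imm=118 = $118

andi $118, x4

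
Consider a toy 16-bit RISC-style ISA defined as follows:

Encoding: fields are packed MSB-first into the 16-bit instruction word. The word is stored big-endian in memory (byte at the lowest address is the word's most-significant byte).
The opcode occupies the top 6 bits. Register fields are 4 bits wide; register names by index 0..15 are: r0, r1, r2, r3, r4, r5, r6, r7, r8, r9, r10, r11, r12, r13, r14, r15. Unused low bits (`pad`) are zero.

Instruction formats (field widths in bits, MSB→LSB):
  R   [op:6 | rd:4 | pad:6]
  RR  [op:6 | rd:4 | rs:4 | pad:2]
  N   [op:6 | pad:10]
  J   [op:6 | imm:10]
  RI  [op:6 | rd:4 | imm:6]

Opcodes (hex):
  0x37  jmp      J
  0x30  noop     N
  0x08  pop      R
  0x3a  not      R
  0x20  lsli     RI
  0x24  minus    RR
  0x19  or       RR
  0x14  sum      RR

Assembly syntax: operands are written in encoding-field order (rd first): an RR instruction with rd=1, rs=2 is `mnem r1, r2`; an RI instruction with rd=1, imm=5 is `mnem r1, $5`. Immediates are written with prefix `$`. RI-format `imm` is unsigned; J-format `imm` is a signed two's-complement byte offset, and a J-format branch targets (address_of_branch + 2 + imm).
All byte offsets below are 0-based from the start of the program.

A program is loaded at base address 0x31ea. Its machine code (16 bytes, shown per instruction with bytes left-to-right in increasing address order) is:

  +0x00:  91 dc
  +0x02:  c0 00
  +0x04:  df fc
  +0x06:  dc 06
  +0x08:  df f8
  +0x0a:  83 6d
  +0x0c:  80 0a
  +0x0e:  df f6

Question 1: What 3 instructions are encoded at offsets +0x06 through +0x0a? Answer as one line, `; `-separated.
@+06  big-endian(dc 06) = 0xdc06
  opcode bits[15:10]=0x37: jmp/J
  imm@[9:0]=0x6 ⇒ $6
@+08  big-endian(df f8) = 0xdff8
  opcode bits[15:10]=0x37: jmp/J
  imm@[9:0]=0x3f8 (s10→-8) ⇒ $-8
@+0a  big-endian(83 6d) = 0x836d
  opcode bits[15:10]=0x20: lsli/RI
  rd@[9:6]=0xd ⇒ r13
  imm@[5:0]=0x2d ⇒ $45

jmp $6; jmp $-8; lsli r13, $45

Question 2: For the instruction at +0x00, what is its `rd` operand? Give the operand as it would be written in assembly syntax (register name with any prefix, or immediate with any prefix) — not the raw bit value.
+0x00: 91 dc ⇒ word 0x91dc (big)
  top 6b → 0x24 → minus [RR]
  rd@[9:6]=0x7 ⇒ r7
  rs@[5:2]=0x7 ⇒ r7

r7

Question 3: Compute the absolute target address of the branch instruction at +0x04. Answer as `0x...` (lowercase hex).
0x31ec

off 0x04: read df fc as big → 0xdffc
  top 6b → 0x37 → jmp [J]
  imm: (w>>0)&0x3ff=0x3fc (s10→-4) → $-4
  target = base 0x31ea + off 0x04 + 2 + imm -4 = 0x31ec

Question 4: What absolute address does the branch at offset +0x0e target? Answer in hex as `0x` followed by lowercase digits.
0x31f0

off 0x0e: read df f6 as big → 0xdff6
  op=0xdff6>>10=0x37 ⇒ jmp (J)
  imm: (w>>0)&0x3ff=0x3f6 (s10→-10) → $-10
  target = base 0x31ea + off 0x0e + 2 + imm -10 = 0x31f0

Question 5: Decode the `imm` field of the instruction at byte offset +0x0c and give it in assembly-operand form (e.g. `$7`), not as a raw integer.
@+0c  big-endian(80 0a) = 0x800a
  op=0x800a>>10=0x20 ⇒ lsli (RI)
  [9:6] rd=0 = r0
  [5:0] imm=10 = $10

$10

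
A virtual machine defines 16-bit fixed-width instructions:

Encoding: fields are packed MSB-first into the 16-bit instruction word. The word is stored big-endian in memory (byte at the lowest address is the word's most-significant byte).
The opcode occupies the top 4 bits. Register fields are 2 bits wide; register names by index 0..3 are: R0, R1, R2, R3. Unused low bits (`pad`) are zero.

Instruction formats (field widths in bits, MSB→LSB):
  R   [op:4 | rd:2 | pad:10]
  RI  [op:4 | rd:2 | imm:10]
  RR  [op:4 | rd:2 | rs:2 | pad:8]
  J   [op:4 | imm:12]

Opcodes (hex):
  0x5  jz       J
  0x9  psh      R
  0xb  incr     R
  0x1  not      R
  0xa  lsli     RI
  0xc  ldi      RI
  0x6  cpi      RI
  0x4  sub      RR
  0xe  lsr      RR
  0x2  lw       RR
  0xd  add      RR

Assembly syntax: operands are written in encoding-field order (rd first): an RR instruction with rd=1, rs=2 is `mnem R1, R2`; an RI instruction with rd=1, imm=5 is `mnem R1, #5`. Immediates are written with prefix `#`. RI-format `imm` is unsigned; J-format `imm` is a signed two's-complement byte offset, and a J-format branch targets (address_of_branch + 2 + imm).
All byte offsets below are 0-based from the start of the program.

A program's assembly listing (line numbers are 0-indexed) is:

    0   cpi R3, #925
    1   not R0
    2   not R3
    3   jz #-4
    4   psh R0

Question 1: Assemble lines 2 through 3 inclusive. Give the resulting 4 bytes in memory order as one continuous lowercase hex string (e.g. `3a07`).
1c005ffc

2. not fields op=0x1:4|rd=3:2|pad=0:10 → word 1c00h → 1c 00
3. jz fields op=0x5:4|imm=-4:12 → word 5ffch → 5f fc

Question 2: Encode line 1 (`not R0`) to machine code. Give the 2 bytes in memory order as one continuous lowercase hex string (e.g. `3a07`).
1000

1. not fields op=0x1:4|rd=0:2|pad=0:10 → word 1000h → 10 00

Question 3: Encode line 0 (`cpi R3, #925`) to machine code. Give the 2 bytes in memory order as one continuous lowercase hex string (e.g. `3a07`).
6f9d

L0: cpi op=0x6:4|rd=3:2|imm=925:10 ⇒ 0x6f9d ⇒ big 6f 9d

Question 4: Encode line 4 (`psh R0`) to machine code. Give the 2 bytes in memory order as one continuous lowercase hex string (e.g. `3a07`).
line 4 (psh): pack op=0x9:4|rd=0:2|pad=0:10 = 0x9000; big→ 90 00

9000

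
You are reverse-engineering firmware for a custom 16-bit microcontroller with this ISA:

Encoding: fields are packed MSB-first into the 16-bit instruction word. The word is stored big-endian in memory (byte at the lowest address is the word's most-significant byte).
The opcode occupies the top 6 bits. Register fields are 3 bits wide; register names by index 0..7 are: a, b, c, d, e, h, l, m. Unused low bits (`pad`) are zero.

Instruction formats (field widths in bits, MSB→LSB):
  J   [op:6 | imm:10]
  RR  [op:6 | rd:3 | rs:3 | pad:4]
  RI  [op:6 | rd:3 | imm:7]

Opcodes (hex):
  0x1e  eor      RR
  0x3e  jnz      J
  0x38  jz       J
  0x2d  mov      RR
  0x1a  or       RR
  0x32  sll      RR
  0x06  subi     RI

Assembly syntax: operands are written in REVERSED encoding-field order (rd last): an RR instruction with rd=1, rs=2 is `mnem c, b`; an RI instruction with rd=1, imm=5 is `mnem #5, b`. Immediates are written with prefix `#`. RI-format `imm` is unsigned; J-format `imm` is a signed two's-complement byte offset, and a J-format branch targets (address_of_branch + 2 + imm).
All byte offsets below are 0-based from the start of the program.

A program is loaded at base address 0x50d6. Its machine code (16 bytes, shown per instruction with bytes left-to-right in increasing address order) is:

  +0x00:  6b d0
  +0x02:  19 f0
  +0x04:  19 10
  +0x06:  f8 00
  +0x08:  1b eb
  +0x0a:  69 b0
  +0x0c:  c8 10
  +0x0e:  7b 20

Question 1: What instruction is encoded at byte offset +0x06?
@+06  big-endian(f8 00) = 0xf800
  op=0xf800>>10=0x3e ⇒ jnz (J)
  imm: (w>>0)&0x3ff=0x0 → #0

jnz #0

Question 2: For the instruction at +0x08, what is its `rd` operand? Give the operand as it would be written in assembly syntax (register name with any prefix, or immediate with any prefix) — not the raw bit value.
m

+0x08: 1b eb ⇒ word 0x1beb (big)
  top 6b → 0x6 → subi [RI]
  rd: (w>>7)&0x7=0x7 → m
  imm: (w>>0)&0x7f=0x6b → #107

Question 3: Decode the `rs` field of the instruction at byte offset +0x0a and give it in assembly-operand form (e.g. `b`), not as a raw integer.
@+0a  big-endian(69 b0) = 0x69b0
  op=0x69b0>>10=0x1a ⇒ or (RR)
  [9:7] rd=3 = d
  [6:4] rs=3 = d

d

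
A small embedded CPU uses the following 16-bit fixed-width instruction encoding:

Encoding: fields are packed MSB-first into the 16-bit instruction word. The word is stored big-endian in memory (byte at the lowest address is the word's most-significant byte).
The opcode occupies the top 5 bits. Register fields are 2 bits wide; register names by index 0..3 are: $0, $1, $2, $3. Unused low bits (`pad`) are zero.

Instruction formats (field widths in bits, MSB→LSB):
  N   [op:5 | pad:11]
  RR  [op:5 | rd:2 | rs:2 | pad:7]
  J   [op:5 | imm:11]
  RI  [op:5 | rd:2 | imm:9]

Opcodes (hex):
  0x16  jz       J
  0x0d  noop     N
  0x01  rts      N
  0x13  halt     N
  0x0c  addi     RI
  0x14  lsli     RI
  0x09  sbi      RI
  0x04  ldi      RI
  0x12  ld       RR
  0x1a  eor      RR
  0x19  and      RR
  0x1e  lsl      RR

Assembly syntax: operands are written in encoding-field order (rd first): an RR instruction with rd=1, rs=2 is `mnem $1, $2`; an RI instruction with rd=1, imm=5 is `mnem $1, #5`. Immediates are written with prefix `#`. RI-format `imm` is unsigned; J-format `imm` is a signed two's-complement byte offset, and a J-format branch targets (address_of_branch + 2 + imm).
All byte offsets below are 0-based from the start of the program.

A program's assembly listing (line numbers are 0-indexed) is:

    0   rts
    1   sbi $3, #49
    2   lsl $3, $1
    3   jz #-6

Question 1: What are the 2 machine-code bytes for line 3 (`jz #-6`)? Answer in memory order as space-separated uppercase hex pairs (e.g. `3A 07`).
B7 FA

L3: jz op=0x16:5|imm=-6:11 ⇒ 0xb7fa ⇒ big b7 fa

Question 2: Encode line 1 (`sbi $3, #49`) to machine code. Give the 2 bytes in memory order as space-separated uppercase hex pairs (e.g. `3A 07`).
4E 31

L1: sbi op=0x9:5|rd=3:2|imm=49:9 ⇒ 0x4e31 ⇒ big 4e 31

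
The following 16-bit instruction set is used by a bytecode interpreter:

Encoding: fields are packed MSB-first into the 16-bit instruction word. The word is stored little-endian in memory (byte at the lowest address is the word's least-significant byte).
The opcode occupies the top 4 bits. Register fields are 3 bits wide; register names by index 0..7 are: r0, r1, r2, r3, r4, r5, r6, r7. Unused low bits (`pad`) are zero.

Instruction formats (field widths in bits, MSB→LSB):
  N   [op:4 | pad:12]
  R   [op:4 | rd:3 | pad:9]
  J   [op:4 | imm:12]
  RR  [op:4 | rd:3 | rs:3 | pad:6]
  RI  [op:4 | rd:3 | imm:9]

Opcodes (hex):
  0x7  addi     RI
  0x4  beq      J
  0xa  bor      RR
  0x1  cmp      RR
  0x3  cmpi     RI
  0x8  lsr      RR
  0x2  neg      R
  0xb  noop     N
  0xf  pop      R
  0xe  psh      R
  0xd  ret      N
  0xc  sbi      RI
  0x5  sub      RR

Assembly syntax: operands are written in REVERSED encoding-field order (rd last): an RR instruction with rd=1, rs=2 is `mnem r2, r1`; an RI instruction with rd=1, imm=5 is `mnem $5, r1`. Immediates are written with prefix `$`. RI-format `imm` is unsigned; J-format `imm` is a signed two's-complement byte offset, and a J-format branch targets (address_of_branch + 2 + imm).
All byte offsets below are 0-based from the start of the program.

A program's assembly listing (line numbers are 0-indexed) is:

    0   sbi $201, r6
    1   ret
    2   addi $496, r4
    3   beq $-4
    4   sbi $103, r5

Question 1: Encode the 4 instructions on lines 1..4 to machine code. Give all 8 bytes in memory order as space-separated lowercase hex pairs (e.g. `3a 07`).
00 d0 f0 79 fc 4f 67 ca

L1: ret op=0xd:4|pad=0:12 ⇒ 0xd000 ⇒ little 00 d0
L2: addi op=0x7:4|rd=4:3|imm=496:9 ⇒ 0x79f0 ⇒ little f0 79
L3: beq op=0x4:4|imm=-4:12 ⇒ 0x4ffc ⇒ little fc 4f
L4: sbi op=0xc:4|rd=5:3|imm=103:9 ⇒ 0xca67 ⇒ little 67 ca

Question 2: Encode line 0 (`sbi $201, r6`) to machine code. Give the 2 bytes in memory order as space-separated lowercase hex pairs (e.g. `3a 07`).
c9 cc

L0: sbi op=0xc:4|rd=6:3|imm=201:9 ⇒ 0xccc9 ⇒ little c9 cc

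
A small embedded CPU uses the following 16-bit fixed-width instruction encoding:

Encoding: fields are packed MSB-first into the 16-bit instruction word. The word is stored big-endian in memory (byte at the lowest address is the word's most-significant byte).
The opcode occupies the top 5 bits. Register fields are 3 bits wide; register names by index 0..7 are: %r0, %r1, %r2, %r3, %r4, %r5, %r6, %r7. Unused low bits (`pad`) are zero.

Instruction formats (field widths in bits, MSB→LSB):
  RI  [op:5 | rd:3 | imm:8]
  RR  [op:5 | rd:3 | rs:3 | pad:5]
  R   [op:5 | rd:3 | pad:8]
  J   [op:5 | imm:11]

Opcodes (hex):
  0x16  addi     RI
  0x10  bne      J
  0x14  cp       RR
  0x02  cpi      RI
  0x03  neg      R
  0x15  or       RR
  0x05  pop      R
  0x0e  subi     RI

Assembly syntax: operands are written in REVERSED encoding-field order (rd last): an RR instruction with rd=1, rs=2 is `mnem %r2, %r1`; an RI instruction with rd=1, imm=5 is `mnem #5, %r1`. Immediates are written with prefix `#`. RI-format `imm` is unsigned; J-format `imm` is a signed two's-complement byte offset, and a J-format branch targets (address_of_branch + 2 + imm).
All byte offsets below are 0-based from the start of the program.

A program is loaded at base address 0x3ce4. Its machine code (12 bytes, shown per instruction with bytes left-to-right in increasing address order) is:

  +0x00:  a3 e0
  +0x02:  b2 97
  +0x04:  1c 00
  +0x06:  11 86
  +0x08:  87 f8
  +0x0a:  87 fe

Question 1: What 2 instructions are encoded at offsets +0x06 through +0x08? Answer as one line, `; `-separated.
cpi #134, %r1; bne #-8

off 0x06: read 11 86 as big → 0x1186
  op=0x1186>>11=0x2 ⇒ cpi (RI)
  rd@[10:8]=0x1 ⇒ %r1
  imm@[7:0]=0x86 ⇒ #134
off 0x08: read 87 f8 as big → 0x87f8
  op=0x87f8>>11=0x10 ⇒ bne (J)
  imm@[10:0]=0x7f8 (s11→-8) ⇒ #-8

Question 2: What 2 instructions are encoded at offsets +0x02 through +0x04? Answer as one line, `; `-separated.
off 0x02: read b2 97 as big → 0xb297
  op=0xb297>>11=0x16 ⇒ addi (RI)
  rd@[10:8]=0x2 ⇒ %r2
  imm@[7:0]=0x97 ⇒ #151
off 0x04: read 1c 00 as big → 0x1c00
  op=0x1c00>>11=0x3 ⇒ neg (R)
  rd@[10:8]=0x4 ⇒ %r4

addi #151, %r2; neg %r4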